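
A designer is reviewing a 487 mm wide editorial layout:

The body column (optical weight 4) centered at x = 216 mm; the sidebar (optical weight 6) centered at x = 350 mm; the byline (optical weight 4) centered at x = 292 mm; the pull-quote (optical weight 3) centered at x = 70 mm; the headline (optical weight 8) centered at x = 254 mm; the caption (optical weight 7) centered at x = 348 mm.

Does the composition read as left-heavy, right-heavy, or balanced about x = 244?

Σw = 4 + 6 + 4 + 3 + 8 + 7 = 32.
x: (4·216 + 6·350 + 4·292 + 3·70 + 8·254 + 7·348) / 32 = 8810 / 32 ≈ 275.31
Since 275.3 is right of 244, the composition reads right-heavy.

right-heavy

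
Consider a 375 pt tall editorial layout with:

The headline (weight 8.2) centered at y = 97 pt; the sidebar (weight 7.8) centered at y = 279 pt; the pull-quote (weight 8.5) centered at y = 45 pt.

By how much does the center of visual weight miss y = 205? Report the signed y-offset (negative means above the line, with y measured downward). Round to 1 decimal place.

≈ -68.1 pt

Weights sum to 8.2 + 7.8 + 8.5 = 24.5.
y: (8.2·97 + 7.8·279 + 8.5·45) / 24.5 = 3354.1 / 24.5 ≈ 136.90
Difference: 136.90 − 205 ≈ -68.10.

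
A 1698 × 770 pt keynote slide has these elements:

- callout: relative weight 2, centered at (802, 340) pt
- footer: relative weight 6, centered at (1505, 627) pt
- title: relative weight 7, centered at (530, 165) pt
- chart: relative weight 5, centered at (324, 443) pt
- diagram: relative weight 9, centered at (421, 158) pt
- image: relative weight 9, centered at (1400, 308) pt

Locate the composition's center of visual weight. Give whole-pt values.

(851, 316)

Weights sum to 2 + 6 + 7 + 5 + 9 + 9 = 38.
x: moment 32353 / weight 38 ≈ 851.39
Σw·y = 12006; ȳ = 12006/38 ≈ 315.95.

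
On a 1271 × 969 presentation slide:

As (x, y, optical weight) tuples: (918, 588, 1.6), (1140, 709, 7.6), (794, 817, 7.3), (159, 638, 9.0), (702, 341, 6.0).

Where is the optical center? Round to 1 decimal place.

Weights sum to 1.6 + 7.6 + 7.3 + 9.0 + 6.0 = 31.5.
Σw·x = 1.6·918 + 7.6·1140 + 7.3·794 + 9.0·159 + 6.0·702 = 21572.0, so x̄ = 21572.0/31.5 ≈ 684.83.
Σw·y = 1.6·588 + 7.6·709 + 7.3·817 + 9.0·638 + 6.0·341 = 20081.3, so ȳ = 20081.3/31.5 ≈ 637.50.

(684.8, 637.5)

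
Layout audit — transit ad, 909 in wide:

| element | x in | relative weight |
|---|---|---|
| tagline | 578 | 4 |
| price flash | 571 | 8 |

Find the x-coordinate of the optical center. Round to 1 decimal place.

x ≈ 573.3

Σw = 4 + 8 = 12.
Σw·x = 4·578 + 8·571 = 6880, so x̄ = 6880/12 ≈ 573.33.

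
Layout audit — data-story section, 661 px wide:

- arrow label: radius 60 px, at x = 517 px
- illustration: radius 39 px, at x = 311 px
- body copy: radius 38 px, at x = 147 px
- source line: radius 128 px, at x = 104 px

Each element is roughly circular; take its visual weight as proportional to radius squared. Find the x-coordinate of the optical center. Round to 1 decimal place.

x ≈ 185.2

Weights ∝ r²: arrow label 60² = 3600, illustration 39² = 1521, body copy 38² = 1444, source line 128² = 16384; Σw = 22949.
x-moment: 3600·517 + 1521·311 + 1444·147 + 16384·104 = 4250435; centroid 4250435/22949 ≈ 185.21.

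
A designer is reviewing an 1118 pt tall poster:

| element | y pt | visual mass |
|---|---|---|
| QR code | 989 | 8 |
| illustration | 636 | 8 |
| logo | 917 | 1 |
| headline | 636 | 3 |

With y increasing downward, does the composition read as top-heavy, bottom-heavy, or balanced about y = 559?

bottom-heavy

Σw = 8 + 8 + 1 + 3 = 20.
y: (8·989 + 8·636 + 1·917 + 3·636) / 20 = 15825 / 20 ≈ 791.25
Since 791.2 is below (larger y than) 559, the composition reads bottom-heavy.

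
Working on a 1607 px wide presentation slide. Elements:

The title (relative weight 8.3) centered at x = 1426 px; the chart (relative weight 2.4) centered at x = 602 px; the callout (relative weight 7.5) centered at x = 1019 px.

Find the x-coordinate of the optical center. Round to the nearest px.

x ≈ 1150

Σw = 8.3 + 2.4 + 7.5 = 18.2.
Σw·x = 8.3·1426 + 2.4·602 + 7.5·1019 = 20923.1, so x̄ = 20923.1/18.2 ≈ 1149.62.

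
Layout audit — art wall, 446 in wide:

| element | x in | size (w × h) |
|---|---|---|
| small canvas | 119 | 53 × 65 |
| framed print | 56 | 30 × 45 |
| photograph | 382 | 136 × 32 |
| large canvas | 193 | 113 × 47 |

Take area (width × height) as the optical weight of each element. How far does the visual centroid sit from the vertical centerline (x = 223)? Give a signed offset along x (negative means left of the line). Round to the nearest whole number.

Taking area as weight: small canvas 53·65 = 3445, framed print 30·45 = 1350, photograph 136·32 = 4352, large canvas 113·47 = 5311. Sum 14458.
Σw·x = 3445·119 + 1350·56 + 4352·382 + 5311·193 = 3173042, so x̄ = 3173042/14458 ≈ 219.47.
Offset from x = 223: 219.47 − 223 ≈ -3.53.

≈ -4 in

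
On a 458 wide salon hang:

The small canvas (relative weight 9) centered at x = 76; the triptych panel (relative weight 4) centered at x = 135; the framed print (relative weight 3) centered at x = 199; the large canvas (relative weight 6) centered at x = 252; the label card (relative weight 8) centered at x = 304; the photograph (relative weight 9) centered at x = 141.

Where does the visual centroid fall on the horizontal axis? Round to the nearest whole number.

Weights sum to 9 + 4 + 3 + 6 + 8 + 9 = 39.
Σw·x = 7034; x̄ = 7034/39 ≈ 180.36.

x ≈ 180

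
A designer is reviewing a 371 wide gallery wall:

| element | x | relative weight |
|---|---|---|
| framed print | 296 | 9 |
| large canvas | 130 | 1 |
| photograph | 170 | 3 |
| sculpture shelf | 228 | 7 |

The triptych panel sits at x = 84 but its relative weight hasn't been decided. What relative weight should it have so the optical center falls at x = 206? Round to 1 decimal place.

Known weights sum to 9 + 1 + 3 + 7 = 20; their moment is 9·296 + 1·130 + 3·170 + 7·228 = 4900.
Set Σw·x/Σw = 206: (4900 + 84w) = 206·(20 + w).
So w = (206·20 − 4900)/(84 − 206) = -780/-122 ≈ 6.39.

w ≈ 6.4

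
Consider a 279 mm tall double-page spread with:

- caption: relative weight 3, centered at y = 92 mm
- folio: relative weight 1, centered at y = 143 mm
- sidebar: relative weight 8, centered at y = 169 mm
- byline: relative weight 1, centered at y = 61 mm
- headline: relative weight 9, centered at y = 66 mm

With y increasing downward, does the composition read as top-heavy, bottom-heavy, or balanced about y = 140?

Weights sum to 3 + 1 + 8 + 1 + 9 = 22.
y: (3·92 + 1·143 + 8·169 + 1·61 + 9·66) / 22 = 2426 / 22 ≈ 110.27
110.3 lies above (smaller y than) the midline 140, so the layout is top-heavy.

top-heavy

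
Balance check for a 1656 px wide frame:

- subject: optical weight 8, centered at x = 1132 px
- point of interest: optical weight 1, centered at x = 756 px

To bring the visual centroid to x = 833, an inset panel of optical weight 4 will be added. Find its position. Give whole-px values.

With the inset panel, Σw becomes 8 + 1 + 4 = 13.
Along x: (9812 + 4·x) / 13 = 833 (existing moment 8·1132 + 1·756 = 9812) ⇒ x = (10829 − 9812) / 4 ≈ 254.25.

x ≈ 254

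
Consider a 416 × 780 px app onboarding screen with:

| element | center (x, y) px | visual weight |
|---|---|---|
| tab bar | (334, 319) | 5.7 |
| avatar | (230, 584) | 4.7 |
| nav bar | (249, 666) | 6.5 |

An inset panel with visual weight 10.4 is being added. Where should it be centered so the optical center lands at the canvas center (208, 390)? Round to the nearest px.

(103, 169)

After adding the inset panel, total weight = 5.7 + 4.7 + 6.5 + 10.4 = 27.3.
x: target moment 27.3×208 = 5678.4; current 5.7·334 + 4.7·230 + 6.5·249 = 4603.3; the inset panel supplies 1075.1, so x = 1075.1/10.4 ≈ 103.37.
y: target moment 27.3×390 = 10647.0; current 5.7·319 + 4.7·584 + 6.5·666 = 8892.1; the inset panel supplies 1754.9, so y = 1754.9/10.4 ≈ 168.74.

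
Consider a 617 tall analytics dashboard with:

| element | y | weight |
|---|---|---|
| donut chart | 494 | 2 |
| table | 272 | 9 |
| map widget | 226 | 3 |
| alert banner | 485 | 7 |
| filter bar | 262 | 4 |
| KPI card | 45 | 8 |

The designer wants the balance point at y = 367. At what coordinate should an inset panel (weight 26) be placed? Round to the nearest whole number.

y ≈ 490

With the inset panel, Σw becomes 2 + 9 + 3 + 7 + 4 + 8 + 26 = 59.
y: need Σw·y = 59·367 = 21653. Existing = 2·494 + 9·272 + 3·226 + 7·485 + 4·262 + 8·45 = 8917. Remainder 12736 / 26 ≈ 489.85.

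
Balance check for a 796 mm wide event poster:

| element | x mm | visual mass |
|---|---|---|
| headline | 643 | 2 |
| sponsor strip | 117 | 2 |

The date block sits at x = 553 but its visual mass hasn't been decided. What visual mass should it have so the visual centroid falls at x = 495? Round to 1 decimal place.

w ≈ 7.9

Fixed elements: Σw = 2 + 2 = 4, Σw·x = 2·643 + 2·117 = 1520.
For the centroid to hit 495: (1520 + w·553) / (4 + w) = 495.
So w = (495·4 − 1520)/(553 − 495) = 460/58 ≈ 7.93.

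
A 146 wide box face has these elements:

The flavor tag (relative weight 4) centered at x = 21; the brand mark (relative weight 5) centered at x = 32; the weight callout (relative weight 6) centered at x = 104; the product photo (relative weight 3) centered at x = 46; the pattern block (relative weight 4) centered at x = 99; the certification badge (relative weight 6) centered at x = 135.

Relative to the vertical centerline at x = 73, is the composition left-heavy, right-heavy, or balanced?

right-heavy

Weights sum to 4 + 5 + 6 + 3 + 4 + 6 = 28.
x: moment 2212 / weight 28 ≈ 79.00
79.0 lies right of the midline 73, so the layout is right-heavy.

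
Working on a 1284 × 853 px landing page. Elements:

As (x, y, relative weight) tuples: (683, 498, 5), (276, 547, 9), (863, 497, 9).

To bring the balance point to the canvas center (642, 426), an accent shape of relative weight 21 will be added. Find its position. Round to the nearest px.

(694, 327)

New total weight: (5 + 9 + 9) + 21 = 44.
Along x: (13666 + 21·x) / 44 = 642 (existing moment 5·683 + 9·276 + 9·863 = 13666) ⇒ x = (28248 − 13666) / 21 ≈ 694.38.
Along y: (11886 + 21·y) / 44 = 426 (existing moment 5·498 + 9·547 + 9·497 = 11886) ⇒ y = (18744 − 11886) / 21 ≈ 326.57.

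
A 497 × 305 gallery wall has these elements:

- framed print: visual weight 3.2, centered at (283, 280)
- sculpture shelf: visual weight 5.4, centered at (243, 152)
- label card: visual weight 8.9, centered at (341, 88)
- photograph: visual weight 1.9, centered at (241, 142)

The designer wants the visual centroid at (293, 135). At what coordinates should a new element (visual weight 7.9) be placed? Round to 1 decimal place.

(289.7, 115.9)

New total weight: (3.2 + 5.4 + 8.9 + 1.9) + 7.9 = 27.3.
x: target moment 27.3×293 = 7998.9; current 3.2·283 + 5.4·243 + 8.9·341 + 1.9·241 = 5710.6; the new element supplies 2288.3, so x = 2288.3/7.9 ≈ 289.66.
y: target moment 27.3×135 = 3685.5; current 3.2·280 + 5.4·152 + 8.9·88 + 1.9·142 = 2769.8; the new element supplies 915.7, so y = 915.7/7.9 ≈ 115.91.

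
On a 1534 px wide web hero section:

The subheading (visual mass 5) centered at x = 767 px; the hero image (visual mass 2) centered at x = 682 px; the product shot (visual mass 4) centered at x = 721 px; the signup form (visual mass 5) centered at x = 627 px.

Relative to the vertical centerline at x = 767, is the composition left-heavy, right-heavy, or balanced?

Weights sum to 5 + 2 + 4 + 5 = 16.
Σw·x = 5·767 + 2·682 + 4·721 + 5·627 = 11218, so x̄ = 11218/16 ≈ 701.12.
Since 701.1 is left of 767, the composition reads left-heavy.

left-heavy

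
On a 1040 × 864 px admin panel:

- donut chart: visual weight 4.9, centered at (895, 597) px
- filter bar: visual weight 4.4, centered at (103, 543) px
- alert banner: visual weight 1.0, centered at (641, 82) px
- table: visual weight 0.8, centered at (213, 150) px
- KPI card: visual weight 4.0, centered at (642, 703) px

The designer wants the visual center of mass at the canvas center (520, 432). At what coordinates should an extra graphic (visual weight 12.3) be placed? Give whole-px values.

(490, 285)

After adding the extra graphic, total weight = 4.9 + 4.4 + 1.0 + 0.8 + 4.0 + 12.3 = 27.4.
Along x: (8218.1 + 12.3·x) / 27.4 = 520 (existing moment 4.9·895 + 4.4·103 + 1.0·641 + 0.8·213 + 4.0·642 = 8218.1) ⇒ x = (14248.0 − 8218.1) / 12.3 ≈ 490.24.
Along y: (8328.5 + 12.3·y) / 27.4 = 432 (existing moment 4.9·597 + 4.4·543 + 1.0·82 + 0.8·150 + 4.0·703 = 8328.5) ⇒ y = (11836.8 − 8328.5) / 12.3 ≈ 285.23.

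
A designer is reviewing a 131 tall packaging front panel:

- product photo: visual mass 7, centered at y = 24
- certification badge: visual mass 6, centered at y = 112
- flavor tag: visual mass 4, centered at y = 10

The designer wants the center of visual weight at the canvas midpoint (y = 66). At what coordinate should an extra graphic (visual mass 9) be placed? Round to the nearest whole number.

y ≈ 93

New total weight: (7 + 6 + 4) + 9 = 26.
Along y: (880 + 9·y) / 26 = 66 (existing moment 7·24 + 6·112 + 4·10 = 880) ⇒ y = (1716 − 880) / 9 ≈ 92.89.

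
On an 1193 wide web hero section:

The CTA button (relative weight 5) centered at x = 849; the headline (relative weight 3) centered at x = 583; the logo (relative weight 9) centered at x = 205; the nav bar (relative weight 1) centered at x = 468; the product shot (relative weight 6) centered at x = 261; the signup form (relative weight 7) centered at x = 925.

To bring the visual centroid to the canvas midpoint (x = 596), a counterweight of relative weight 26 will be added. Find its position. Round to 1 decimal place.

With the counterweight, Σw becomes 5 + 3 + 9 + 1 + 6 + 7 + 26 = 57.
Along x: (16348 + 26·x) / 57 = 596 (existing moment 5·849 + 3·583 + 9·205 + 1·468 + 6·261 + 7·925 = 16348) ⇒ x = (33972 − 16348) / 26 ≈ 677.85.

x ≈ 677.8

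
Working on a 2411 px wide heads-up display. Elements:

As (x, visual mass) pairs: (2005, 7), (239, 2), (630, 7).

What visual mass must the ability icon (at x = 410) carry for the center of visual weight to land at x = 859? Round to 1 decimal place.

w ≈ 11.5

Existing Σw = 16 (7 + 2 + 7); existing moment 7·2005 + 2·239 + 7·630 = 18923.
For the centroid to hit 859: (18923 + w·410) / (16 + w) = 859.
So w = (859·16 − 18923)/(410 − 859) = -5179/-449 ≈ 11.53.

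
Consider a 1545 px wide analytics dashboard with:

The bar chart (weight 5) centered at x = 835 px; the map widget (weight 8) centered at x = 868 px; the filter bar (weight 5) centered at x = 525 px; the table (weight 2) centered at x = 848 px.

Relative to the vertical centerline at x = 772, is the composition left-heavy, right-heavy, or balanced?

Weights sum to 5 + 8 + 5 + 2 = 20.
Σw·x = 5·835 + 8·868 + 5·525 + 2·848 = 15440, so x̄ = 15440/20 ≈ 772.00.
772.00 = 772 exactly: balanced.

balanced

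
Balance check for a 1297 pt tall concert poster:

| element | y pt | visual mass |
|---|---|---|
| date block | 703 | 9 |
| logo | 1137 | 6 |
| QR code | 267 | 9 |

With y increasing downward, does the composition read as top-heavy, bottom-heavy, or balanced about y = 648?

balanced

Σw = 9 + 6 + 9 = 24.
Σw·y = 9·703 + 6·1137 + 9·267 = 15552, so ȳ = 15552/24 ≈ 648.00.
The centroid 648.00 matches the midline at 648, so the layout is balanced.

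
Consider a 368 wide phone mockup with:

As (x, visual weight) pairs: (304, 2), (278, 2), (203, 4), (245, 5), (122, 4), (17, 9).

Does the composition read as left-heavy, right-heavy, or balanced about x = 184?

left-heavy

Σw = 2 + 2 + 4 + 5 + 4 + 9 = 26.
x-moment: 2·304 + 2·278 + 4·203 + 5·245 + 4·122 + 9·17 = 3842; centroid 3842/26 ≈ 147.77.
Since 147.8 is left of 184, the composition reads left-heavy.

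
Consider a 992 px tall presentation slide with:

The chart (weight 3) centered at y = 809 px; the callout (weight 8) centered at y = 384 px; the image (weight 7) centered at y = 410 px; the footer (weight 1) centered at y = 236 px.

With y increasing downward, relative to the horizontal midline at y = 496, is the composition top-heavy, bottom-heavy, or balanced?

top-heavy

Σw = 3 + 8 + 7 + 1 = 19.
y: (3·809 + 8·384 + 7·410 + 1·236) / 19 = 8605 / 19 ≈ 452.89
452.9 lies above (smaller y than) the midline 496, so the layout is top-heavy.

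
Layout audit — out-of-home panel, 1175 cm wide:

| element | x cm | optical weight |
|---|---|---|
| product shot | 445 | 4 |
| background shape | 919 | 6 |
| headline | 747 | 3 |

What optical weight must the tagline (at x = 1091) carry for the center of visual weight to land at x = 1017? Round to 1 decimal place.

w ≈ 49.8

Existing Σw = 13 (4 + 6 + 3); existing moment 4·445 + 6·919 + 3·747 = 9535.
Set Σw·x/Σw = 1017: (9535 + 1091w) = 1017·(13 + w).
Solving: w = (1017·13 − 9535) / (1091 − 1017) = 3686 / 74 ≈ 49.81.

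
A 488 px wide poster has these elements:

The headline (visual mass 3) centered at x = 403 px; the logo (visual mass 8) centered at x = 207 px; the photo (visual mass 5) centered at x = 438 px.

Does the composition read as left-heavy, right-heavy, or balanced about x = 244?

right-heavy

Σw = 3 + 8 + 5 = 16.
Σw·x = 3·403 + 8·207 + 5·438 = 5055, so x̄ = 5055/16 ≈ 315.94.
Since 315.9 is right of 244, the composition reads right-heavy.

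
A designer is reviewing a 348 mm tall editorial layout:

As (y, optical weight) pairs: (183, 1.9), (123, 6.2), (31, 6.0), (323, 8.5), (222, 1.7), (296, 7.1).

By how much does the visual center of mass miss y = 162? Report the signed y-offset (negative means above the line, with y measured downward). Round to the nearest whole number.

Total weight = 1.9 + 6.2 + 6.0 + 8.5 + 1.7 + 7.1 = 31.4.
Σw·y = 6520.8; ȳ = 6520.8/31.4 ≈ 207.67.
Offset from y = 162: 207.67 − 162 ≈ 45.67.

≈ 46 mm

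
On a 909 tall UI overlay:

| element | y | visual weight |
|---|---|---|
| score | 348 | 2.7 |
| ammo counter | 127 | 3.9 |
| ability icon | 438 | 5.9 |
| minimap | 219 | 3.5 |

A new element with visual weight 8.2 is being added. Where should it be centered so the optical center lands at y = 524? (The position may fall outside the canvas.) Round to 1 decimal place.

With the new element, Σw becomes 2.7 + 3.9 + 5.9 + 3.5 + 8.2 = 24.2.
Along y: (4785.6 + 8.2·y) / 24.2 = 524 (existing moment 2.7·348 + 3.9·127 + 5.9·438 + 3.5·219 = 4785.6) ⇒ y = (12680.8 − 4785.6) / 8.2 ≈ 962.83.

y ≈ 962.8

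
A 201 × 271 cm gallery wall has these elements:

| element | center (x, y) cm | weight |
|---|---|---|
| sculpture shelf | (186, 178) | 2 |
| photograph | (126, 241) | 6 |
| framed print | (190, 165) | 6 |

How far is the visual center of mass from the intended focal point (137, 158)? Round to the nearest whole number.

≈ 48 cm

Weights sum to 2 + 6 + 6 = 14.
x: (2·186 + 6·126 + 6·190) / 14 = 2268 / 14 ≈ 162.00
y: (2·178 + 6·241 + 6·165) / 14 = 2792 / 14 ≈ 199.43
Offset from (137, 158): Δx ≈ 25.00, Δy ≈ 41.43; distance = √(Δx² + Δy²) ≈ 48.39.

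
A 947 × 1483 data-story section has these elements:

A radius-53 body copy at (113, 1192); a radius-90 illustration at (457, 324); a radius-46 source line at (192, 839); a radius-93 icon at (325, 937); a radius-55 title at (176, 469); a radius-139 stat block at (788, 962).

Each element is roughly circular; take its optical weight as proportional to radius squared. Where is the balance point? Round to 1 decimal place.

r² weights: body copy 53² = 2809, illustration 90² = 8100, source line 46² = 2116, icon 93² = 8649, title 55² = 3025, stat block 139² = 19321. Total = 44020.
x: (2809·113 + 8100·457 + 2116·192 + 8649·325 + 3025·176 + 19321·788) / 44020 = 22993662 / 44020 ≈ 522.35
y: (2809·1192 + 8100·324 + 2116·839 + 8649·937 + 3025·469 + 19321·962) / 44020 = 35857692 / 44020 ≈ 814.58

(522.3, 814.6)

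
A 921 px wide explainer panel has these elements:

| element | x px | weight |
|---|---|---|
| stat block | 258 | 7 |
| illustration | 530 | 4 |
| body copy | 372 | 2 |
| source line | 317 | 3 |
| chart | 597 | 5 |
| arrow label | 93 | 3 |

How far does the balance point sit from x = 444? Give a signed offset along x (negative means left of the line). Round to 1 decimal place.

Σw = 7 + 4 + 2 + 3 + 5 + 3 = 24.
x: moment 8885 / weight 24 ≈ 370.21
Difference: 370.21 − 444 ≈ -73.79.

≈ -73.8 px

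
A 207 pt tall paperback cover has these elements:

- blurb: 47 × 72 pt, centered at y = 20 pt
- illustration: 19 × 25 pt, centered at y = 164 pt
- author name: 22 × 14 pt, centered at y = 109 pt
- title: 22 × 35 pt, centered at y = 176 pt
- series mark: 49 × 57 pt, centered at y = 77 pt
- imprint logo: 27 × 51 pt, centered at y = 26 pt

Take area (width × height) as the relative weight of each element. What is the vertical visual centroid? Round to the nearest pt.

y ≈ 62

Areas → weights: blurb 47·72 = 3384, illustration 19·25 = 475, author name 22·14 = 308, title 22·35 = 770, series mark 49·57 = 2793, imprint logo 27·51 = 1377; Σw = 9107.
Σw·y = 565535; ȳ = 565535/9107 ≈ 62.10.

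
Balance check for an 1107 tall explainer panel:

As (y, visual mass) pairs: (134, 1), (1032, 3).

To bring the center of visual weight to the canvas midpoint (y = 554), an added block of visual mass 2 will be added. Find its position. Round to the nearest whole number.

After adding the added block, total weight = 1 + 3 + 2 = 6.
y: target moment 6×554 = 3324; current 1·134 + 3·1032 = 3230; the added block supplies 94, so y = 94/2 ≈ 47.00.

y ≈ 47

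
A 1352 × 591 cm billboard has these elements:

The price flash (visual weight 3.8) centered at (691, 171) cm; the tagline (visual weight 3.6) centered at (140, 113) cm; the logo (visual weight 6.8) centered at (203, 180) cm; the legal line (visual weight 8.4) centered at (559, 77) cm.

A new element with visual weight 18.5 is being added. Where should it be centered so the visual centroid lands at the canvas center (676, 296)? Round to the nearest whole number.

(1004, 499)

After adding the new element, total weight = 3.8 + 3.6 + 6.8 + 8.4 + 18.5 = 41.1.
Along x: (9205.8 + 18.5·x) / 41.1 = 676 (existing moment 3.8·691 + 3.6·140 + 6.8·203 + 8.4·559 = 9205.8) ⇒ x = (27783.6 − 9205.8) / 18.5 ≈ 1004.21.
Along y: (2927.4 + 18.5·y) / 41.1 = 296 (existing moment 3.8·171 + 3.6·113 + 6.8·180 + 8.4·77 = 2927.4) ⇒ y = (12165.6 − 2927.4) / 18.5 ≈ 499.36.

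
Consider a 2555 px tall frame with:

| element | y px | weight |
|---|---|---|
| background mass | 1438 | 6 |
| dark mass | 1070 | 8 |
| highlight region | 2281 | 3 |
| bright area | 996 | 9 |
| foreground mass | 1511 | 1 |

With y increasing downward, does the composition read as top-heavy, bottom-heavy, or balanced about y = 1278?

Total weight = 6 + 8 + 3 + 9 + 1 = 27.
Σw·y = 6·1438 + 8·1070 + 3·2281 + 9·996 + 1·1511 = 34506, so ȳ = 34506/27 ≈ 1278.00.
1278.00 = 1278 exactly: balanced.

balanced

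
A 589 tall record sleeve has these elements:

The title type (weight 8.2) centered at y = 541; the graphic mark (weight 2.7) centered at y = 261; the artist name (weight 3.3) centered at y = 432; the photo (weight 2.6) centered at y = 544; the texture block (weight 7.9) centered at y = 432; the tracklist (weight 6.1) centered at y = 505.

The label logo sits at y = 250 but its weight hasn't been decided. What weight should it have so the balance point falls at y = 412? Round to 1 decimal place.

Known weights sum to 8.2 + 2.7 + 3.3 + 2.6 + 7.9 + 6.1 = 30.8; their moment is 8.2·541 + 2.7·261 + 3.3·432 + 2.6·544 + 7.9·432 + 6.1·505 = 14474.2.
Set Σw·y/Σw = 412: (14474.2 + 250w) = 412·(30.8 + w).
So w = (412·30.8 − 14474.2)/(250 − 412) = -1784.6/-162 ≈ 11.02.

w ≈ 11.0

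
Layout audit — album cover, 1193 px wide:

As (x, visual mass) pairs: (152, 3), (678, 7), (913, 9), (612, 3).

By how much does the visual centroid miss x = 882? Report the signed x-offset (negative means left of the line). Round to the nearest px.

Total weight = 3 + 7 + 9 + 3 = 22.
x: (3·152 + 7·678 + 9·913 + 3·612) / 22 = 15255 / 22 ≈ 693.41
Offset from x = 882: 693.41 − 882 ≈ -188.59.

≈ -189 px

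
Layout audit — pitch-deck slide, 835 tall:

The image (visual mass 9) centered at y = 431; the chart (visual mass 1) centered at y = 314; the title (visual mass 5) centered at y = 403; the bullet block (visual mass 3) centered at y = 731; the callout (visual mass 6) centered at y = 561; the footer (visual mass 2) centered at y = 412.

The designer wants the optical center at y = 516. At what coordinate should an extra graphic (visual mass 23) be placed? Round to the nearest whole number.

y ≈ 552

New total weight: (9 + 1 + 5 + 3 + 6 + 2) + 23 = 49.
y: need Σw·y = 49·516 = 25284. Existing = 9·431 + 1·314 + 5·403 + 3·731 + 6·561 + 2·412 = 12591. Remainder 12693 / 23 ≈ 551.87.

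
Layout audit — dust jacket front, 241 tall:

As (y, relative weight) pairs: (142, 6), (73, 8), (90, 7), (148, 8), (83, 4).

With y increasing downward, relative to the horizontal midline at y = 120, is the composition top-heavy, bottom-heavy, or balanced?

Σw = 6 + 8 + 7 + 8 + 4 = 33.
y: (6·142 + 8·73 + 7·90 + 8·148 + 4·83) / 33 = 3582 / 33 ≈ 108.55
Since 108.5 is above (smaller y than) 120, the composition reads top-heavy.

top-heavy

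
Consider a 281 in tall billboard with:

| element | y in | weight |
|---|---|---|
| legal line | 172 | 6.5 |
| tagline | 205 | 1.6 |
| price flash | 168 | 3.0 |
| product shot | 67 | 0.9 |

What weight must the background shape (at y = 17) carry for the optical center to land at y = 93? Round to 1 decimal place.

Existing Σw = 12.0 (6.5 + 1.6 + 3.0 + 0.9); existing moment 6.5·172 + 1.6·205 + 3.0·168 + 0.9·67 = 2010.3.
Set Σw·y/Σw = 93: (2010.3 + 17w) = 93·(12.0 + w).
So w = (93·12.0 − 2010.3)/(17 − 93) = -894.3/-76 ≈ 11.77.

w ≈ 11.8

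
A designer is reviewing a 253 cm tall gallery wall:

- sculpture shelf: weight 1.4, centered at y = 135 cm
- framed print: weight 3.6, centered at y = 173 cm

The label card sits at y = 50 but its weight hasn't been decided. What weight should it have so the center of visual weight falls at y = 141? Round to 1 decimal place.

Existing Σw = 5.0 (1.4 + 3.6); existing moment 1.4·135 + 3.6·173 = 811.8.
Balance at y = 141 requires (811.8 + w·50) / (5.0 + w) = 141.
So w = (141·5.0 − 811.8)/(50 − 141) = -106.8/-91 ≈ 1.17.

w ≈ 1.2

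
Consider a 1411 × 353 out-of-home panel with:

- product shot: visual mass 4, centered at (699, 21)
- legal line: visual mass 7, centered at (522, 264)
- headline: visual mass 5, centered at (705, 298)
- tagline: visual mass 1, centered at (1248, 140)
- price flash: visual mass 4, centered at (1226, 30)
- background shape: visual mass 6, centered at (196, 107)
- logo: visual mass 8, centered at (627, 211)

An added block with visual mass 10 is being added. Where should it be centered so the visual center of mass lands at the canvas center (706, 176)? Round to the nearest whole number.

(945, 191)

New total weight: (4 + 7 + 5 + 1 + 4 + 6 + 8) + 10 = 45.
x: target moment 45×706 = 31770; current 4·699 + 7·522 + 5·705 + 1·1248 + 4·1226 + 6·196 + 8·627 = 22319; the added block supplies 9451, so x = 9451/10 ≈ 945.10.
y: target moment 45×176 = 7920; current 4·21 + 7·264 + 5·298 + 1·140 + 4·30 + 6·107 + 8·211 = 6012; the added block supplies 1908, so y = 1908/10 ≈ 190.80.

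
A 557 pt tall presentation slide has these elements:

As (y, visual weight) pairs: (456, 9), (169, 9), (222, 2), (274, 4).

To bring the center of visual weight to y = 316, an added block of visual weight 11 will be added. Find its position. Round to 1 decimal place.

New total weight: (9 + 9 + 2 + 4) + 11 = 35.
y: target moment 35×316 = 11060; current 9·456 + 9·169 + 2·222 + 4·274 = 7165; the added block supplies 3895, so y = 3895/11 ≈ 354.09.

y ≈ 354.1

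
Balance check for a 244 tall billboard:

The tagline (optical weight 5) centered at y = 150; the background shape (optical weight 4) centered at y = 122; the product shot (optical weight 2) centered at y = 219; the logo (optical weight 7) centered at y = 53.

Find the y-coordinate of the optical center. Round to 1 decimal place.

y ≈ 113.7

Σw = 5 + 4 + 2 + 7 = 18.
y-moment: 5·150 + 4·122 + 2·219 + 7·53 = 2047; centroid 2047/18 ≈ 113.72.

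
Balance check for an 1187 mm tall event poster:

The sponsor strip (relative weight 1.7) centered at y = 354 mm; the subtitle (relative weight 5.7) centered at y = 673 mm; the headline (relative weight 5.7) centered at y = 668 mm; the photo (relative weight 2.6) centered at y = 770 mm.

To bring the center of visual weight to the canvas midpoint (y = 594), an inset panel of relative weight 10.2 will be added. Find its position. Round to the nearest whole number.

y ≈ 504

New total weight: (1.7 + 5.7 + 5.7 + 2.6) + 10.2 = 25.9.
y: target moment 25.9×594 = 15384.6; current 1.7·354 + 5.7·673 + 5.7·668 + 2.6·770 = 10247.5; the inset panel supplies 5137.1, so y = 5137.1/10.2 ≈ 503.64.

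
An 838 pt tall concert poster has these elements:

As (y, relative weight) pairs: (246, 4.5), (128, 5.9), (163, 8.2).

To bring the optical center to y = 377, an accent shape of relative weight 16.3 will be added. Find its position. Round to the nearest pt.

After adding the accent shape, total weight = 4.5 + 5.9 + 8.2 + 16.3 = 34.9.
Along y: (3198.8 + 16.3·y) / 34.9 = 377 (existing moment 4.5·246 + 5.9·128 + 8.2·163 = 3198.8) ⇒ y = (13157.3 − 3198.8) / 16.3 ≈ 610.95.

y ≈ 611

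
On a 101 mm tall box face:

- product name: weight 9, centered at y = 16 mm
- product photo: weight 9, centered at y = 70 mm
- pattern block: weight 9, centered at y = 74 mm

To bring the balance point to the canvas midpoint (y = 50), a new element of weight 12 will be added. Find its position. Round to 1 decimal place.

y ≈ 42.5

After adding the new element, total weight = 9 + 9 + 9 + 12 = 39.
y: need Σw·y = 39·50 = 1950. Existing = 9·16 + 9·70 + 9·74 = 1440. Remainder 510 / 12 ≈ 42.50.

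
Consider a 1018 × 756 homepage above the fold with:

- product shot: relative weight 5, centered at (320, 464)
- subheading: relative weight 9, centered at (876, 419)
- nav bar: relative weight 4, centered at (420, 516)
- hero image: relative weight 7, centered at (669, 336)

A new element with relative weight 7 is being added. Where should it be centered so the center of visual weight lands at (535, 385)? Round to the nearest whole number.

(182, 259)

After adding the new element, total weight = 5 + 9 + 4 + 7 + 7 = 32.
x: target moment 32×535 = 17120; current 5·320 + 9·876 + 4·420 + 7·669 = 15847; the new element supplies 1273, so x = 1273/7 ≈ 181.86.
y: target moment 32×385 = 12320; current 5·464 + 9·419 + 4·516 + 7·336 = 10507; the new element supplies 1813, so y = 1813/7 ≈ 259.00.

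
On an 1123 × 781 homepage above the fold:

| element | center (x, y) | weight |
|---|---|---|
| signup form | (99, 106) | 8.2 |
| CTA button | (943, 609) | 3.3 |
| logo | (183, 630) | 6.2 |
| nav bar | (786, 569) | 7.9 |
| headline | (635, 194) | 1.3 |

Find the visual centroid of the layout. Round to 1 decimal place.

Total weight = 8.2 + 3.3 + 6.2 + 7.9 + 1.3 = 26.9.
Σw·x = 8.2·99 + 3.3·943 + 6.2·183 + 7.9·786 + 1.3·635 = 12093.2, so x̄ = 12093.2/26.9 ≈ 449.56.
Σw·y = 8.2·106 + 3.3·609 + 6.2·630 + 7.9·569 + 1.3·194 = 11532.2, so ȳ = 11532.2/26.9 ≈ 428.71.

(449.6, 428.7)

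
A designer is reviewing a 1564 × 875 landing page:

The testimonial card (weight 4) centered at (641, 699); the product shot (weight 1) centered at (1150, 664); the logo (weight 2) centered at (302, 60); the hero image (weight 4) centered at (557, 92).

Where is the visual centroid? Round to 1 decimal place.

Σw = 4 + 1 + 2 + 4 = 11.
x: (4·641 + 1·1150 + 2·302 + 4·557) / 11 = 6546 / 11 ≈ 595.09
y: (4·699 + 1·664 + 2·60 + 4·92) / 11 = 3948 / 11 ≈ 358.91

(595.1, 358.9)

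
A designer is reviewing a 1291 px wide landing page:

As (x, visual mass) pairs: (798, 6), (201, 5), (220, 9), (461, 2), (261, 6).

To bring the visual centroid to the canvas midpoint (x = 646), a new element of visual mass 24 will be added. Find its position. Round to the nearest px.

After adding the new element, total weight = 6 + 5 + 9 + 2 + 6 + 24 = 52.
Along x: (10261 + 24·x) / 52 = 646 (existing moment 6·798 + 5·201 + 9·220 + 2·461 + 6·261 = 10261) ⇒ x = (33592 − 10261) / 24 ≈ 972.12.

x ≈ 972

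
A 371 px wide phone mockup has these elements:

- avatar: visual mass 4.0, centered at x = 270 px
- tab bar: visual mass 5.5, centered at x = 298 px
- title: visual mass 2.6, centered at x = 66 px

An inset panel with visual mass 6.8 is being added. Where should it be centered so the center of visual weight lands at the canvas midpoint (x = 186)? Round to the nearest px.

After adding the inset panel, total weight = 4.0 + 5.5 + 2.6 + 6.8 = 18.9.
x: target moment 18.9×186 = 3515.4; current 4.0·270 + 5.5·298 + 2.6·66 = 2890.6; the inset panel supplies 624.8, so x = 624.8/6.8 ≈ 91.88.

x ≈ 92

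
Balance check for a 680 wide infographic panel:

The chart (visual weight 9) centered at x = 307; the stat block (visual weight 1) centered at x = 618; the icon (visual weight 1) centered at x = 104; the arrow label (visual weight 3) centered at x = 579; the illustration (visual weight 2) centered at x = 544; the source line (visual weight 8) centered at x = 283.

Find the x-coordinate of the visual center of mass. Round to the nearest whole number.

x ≈ 357

Weights sum to 9 + 1 + 1 + 3 + 2 + 8 = 24.
x: (9·307 + 1·618 + 1·104 + 3·579 + 2·544 + 8·283) / 24 = 8574 / 24 ≈ 357.25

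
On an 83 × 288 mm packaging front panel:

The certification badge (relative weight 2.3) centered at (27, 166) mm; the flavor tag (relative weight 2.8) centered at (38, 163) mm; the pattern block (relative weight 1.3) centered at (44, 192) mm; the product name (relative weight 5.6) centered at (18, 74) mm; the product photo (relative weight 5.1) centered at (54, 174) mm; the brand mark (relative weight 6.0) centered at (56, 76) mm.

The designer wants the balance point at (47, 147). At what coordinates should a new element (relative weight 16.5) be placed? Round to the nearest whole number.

After adding the new element, total weight = 2.3 + 2.8 + 1.3 + 5.6 + 5.1 + 6.0 + 16.5 = 39.6.
x: target moment 39.6×47 = 1861.2; current 2.3·27 + 2.8·38 + 1.3·44 + 5.6·18 + 5.1·54 + 6.0·56 = 937.9; the new element supplies 923.3, so x = 923.3/16.5 ≈ 55.96.
y: target moment 39.6×147 = 5821.2; current 2.3·166 + 2.8·163 + 1.3·192 + 5.6·74 + 5.1·174 + 6.0·76 = 2845.6; the new element supplies 2975.6, so y = 2975.6/16.5 ≈ 180.34.

(56, 180)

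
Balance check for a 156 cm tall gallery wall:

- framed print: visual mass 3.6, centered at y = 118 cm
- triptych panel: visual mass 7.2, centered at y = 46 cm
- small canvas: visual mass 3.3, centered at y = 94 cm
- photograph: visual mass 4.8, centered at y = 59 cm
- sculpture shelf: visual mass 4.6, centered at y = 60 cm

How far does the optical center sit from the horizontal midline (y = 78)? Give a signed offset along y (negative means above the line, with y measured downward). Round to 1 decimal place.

Weights sum to 3.6 + 7.2 + 3.3 + 4.8 + 4.6 = 23.5.
y-moment: 3.6·118 + 7.2·46 + 3.3·94 + 4.8·59 + 4.6·60 = 1625.4; centroid 1625.4/23.5 ≈ 69.17.
Offset from y = 78: 69.17 − 78 ≈ -8.83.

≈ -8.8 cm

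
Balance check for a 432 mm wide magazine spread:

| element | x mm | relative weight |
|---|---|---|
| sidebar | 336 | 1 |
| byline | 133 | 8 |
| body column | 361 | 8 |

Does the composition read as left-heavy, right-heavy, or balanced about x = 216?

Σw = 1 + 8 + 8 = 17.
x: (1·336 + 8·133 + 8·361) / 17 = 4288 / 17 ≈ 252.24
252.2 vs midline 216 → right-heavy.

right-heavy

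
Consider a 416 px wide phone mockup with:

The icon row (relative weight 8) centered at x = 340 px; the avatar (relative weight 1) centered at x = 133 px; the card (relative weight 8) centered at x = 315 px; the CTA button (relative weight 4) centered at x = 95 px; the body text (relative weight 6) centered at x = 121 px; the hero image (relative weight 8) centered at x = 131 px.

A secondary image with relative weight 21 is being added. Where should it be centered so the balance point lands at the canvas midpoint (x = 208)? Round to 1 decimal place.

x ≈ 196.2

After adding the secondary image, total weight = 8 + 1 + 8 + 4 + 6 + 8 + 21 = 56.
Along x: (7527 + 21·x) / 56 = 208 (existing moment 8·340 + 1·133 + 8·315 + 4·95 + 6·121 + 8·131 = 7527) ⇒ x = (11648 − 7527) / 21 ≈ 196.24.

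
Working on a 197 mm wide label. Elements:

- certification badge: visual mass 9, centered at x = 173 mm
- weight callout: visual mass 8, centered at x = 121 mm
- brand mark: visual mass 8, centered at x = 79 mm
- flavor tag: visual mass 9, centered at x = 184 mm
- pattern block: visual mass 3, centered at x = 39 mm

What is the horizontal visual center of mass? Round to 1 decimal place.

Weights sum to 9 + 8 + 8 + 9 + 3 = 37.
x: (9·173 + 8·121 + 8·79 + 9·184 + 3·39) / 37 = 4930 / 37 ≈ 133.24

x ≈ 133.2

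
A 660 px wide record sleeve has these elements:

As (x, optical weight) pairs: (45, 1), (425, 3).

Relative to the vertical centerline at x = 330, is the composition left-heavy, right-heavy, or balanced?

Weights sum to 1 + 3 = 4.
Σw·x = 1·45 + 3·425 = 1320, so x̄ = 1320/4 ≈ 330.00.
The centroid 330.00 matches the midline at 330, so the layout is balanced.

balanced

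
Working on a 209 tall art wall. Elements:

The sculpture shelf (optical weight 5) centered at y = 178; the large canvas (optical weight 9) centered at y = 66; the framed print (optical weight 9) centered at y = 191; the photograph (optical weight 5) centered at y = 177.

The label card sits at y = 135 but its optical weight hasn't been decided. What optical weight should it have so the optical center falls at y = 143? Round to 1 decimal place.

Fixed elements: Σw = 5 + 9 + 9 + 5 = 28, Σw·y = 5·178 + 9·66 + 9·191 + 5·177 = 4088.
For the centroid to hit 143: (4088 + w·135) / (28 + w) = 143.
Rearranging, w·(135 − 143) = 143·28 − 4088 = -84, so w ≈ -84/-8 = 10.50.

w ≈ 10.5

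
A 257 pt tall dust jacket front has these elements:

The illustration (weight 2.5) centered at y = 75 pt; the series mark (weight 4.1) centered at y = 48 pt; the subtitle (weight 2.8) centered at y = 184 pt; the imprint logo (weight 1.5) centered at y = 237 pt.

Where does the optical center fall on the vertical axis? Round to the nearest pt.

y ≈ 115

Σw = 2.5 + 4.1 + 2.8 + 1.5 = 10.9.
y: (2.5·75 + 4.1·48 + 2.8·184 + 1.5·237) / 10.9 = 1255.0 / 10.9 ≈ 115.14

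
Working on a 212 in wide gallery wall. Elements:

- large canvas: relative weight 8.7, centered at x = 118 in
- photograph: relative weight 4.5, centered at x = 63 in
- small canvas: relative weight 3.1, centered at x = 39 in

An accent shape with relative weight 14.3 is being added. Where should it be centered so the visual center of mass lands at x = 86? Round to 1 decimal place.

New total weight: (8.7 + 4.5 + 3.1) + 14.3 = 30.6.
Along x: (1431.0 + 14.3·x) / 30.6 = 86 (existing moment 8.7·118 + 4.5·63 + 3.1·39 = 1431.0) ⇒ x = (2631.6 − 1431.0) / 14.3 ≈ 83.96.

x ≈ 84.0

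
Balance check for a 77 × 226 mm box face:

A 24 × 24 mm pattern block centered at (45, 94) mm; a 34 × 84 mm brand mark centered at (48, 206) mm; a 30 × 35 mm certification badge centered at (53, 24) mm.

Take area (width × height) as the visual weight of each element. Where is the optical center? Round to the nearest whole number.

(49, 149)

Taking area as weight: pattern block 24·24 = 576, brand mark 34·84 = 2856, certification badge 30·35 = 1050. Sum 4482.
x: (576·45 + 2856·48 + 1050·53) / 4482 = 218658 / 4482 ≈ 48.79
y: (576·94 + 2856·206 + 1050·24) / 4482 = 667680 / 4482 ≈ 148.97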